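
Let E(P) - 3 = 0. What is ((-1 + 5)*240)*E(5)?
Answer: 2880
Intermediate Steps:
E(P) = 3 (E(P) = 3 + 0 = 3)
((-1 + 5)*240)*E(5) = ((-1 + 5)*240)*3 = (4*240)*3 = 960*3 = 2880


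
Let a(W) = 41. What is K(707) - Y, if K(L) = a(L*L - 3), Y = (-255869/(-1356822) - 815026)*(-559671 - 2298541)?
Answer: -1580369655234831467/678411 ≈ -2.3295e+12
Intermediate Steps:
Y = 1580369655262646318/678411 (Y = (-255869*(-1/1356822) - 815026)*(-2858212) = (255869/1356822 - 815026)*(-2858212) = -1105844951503/1356822*(-2858212) = 1580369655262646318/678411 ≈ 2.3295e+12)
K(L) = 41
K(707) - Y = 41 - 1*1580369655262646318/678411 = 41 - 1580369655262646318/678411 = -1580369655234831467/678411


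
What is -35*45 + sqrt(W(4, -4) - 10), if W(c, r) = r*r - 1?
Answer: -1575 + sqrt(5) ≈ -1572.8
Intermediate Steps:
W(c, r) = -1 + r**2 (W(c, r) = r**2 - 1 = -1 + r**2)
-35*45 + sqrt(W(4, -4) - 10) = -35*45 + sqrt((-1 + (-4)**2) - 10) = -1575 + sqrt((-1 + 16) - 10) = -1575 + sqrt(15 - 10) = -1575 + sqrt(5)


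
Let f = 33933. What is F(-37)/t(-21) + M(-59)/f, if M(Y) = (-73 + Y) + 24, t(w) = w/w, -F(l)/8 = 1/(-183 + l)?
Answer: 20642/622105 ≈ 0.033181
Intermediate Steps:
F(l) = -8/(-183 + l)
t(w) = 1
M(Y) = -49 + Y
F(-37)/t(-21) + M(-59)/f = -8/(-183 - 37)/1 + (-49 - 59)/33933 = -8/(-220)*1 - 108*1/33933 = -8*(-1/220)*1 - 36/11311 = (2/55)*1 - 36/11311 = 2/55 - 36/11311 = 20642/622105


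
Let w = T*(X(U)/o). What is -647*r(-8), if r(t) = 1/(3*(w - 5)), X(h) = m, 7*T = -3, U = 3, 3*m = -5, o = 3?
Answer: 4529/100 ≈ 45.290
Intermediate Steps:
m = -5/3 (m = (⅓)*(-5) = -5/3 ≈ -1.6667)
T = -3/7 (T = (⅐)*(-3) = -3/7 ≈ -0.42857)
X(h) = -5/3
w = 5/21 (w = -(-5)/(7*3) = -3/7*(-5/9) = 5/21 ≈ 0.23810)
r(t) = -7/100 (r(t) = 1/(3*(5/21 - 5)) = 1/(3*(-100/21)) = 1/(-100/7) = -7/100)
-647*r(-8) = -647*(-7/100) = 4529/100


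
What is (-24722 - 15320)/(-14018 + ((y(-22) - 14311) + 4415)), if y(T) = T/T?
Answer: 40042/23913 ≈ 1.6745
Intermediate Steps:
y(T) = 1
(-24722 - 15320)/(-14018 + ((y(-22) - 14311) + 4415)) = (-24722 - 15320)/(-14018 + ((1 - 14311) + 4415)) = -40042/(-14018 + (-14310 + 4415)) = -40042/(-14018 - 9895) = -40042/(-23913) = -40042*(-1/23913) = 40042/23913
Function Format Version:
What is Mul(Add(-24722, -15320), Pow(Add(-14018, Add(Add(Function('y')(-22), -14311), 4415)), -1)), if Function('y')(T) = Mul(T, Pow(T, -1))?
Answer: Rational(40042, 23913) ≈ 1.6745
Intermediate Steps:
Function('y')(T) = 1
Mul(Add(-24722, -15320), Pow(Add(-14018, Add(Add(Function('y')(-22), -14311), 4415)), -1)) = Mul(Add(-24722, -15320), Pow(Add(-14018, Add(Add(1, -14311), 4415)), -1)) = Mul(-40042, Pow(Add(-14018, Add(-14310, 4415)), -1)) = Mul(-40042, Pow(Add(-14018, -9895), -1)) = Mul(-40042, Pow(-23913, -1)) = Mul(-40042, Rational(-1, 23913)) = Rational(40042, 23913)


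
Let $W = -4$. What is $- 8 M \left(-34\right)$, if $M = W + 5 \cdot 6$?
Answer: $7072$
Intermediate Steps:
$M = 26$ ($M = -4 + 5 \cdot 6 = -4 + 30 = 26$)
$- 8 M \left(-34\right) = \left(-8\right) 26 \left(-34\right) = \left(-208\right) \left(-34\right) = 7072$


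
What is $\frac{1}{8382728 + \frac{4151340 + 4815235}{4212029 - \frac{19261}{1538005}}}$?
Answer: $\frac{6478121642884}{54304345473846890427} \approx 1.1929 \cdot 10^{-7}$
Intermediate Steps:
$\frac{1}{8382728 + \frac{4151340 + 4815235}{4212029 - \frac{19261}{1538005}}} = \frac{1}{8382728 + \frac{8966575}{4212029 - \frac{19261}{1538005}}} = \frac{1}{8382728 + \frac{8966575}{\frac{6478121642884}{1538005}}} = \frac{1}{8382728 + 8966575 \cdot \frac{1538005}{6478121642884}} = \frac{1}{8382728 + \frac{13790637182875}{6478121642884}} = \frac{1}{\frac{54304345473846890427}{6478121642884}} = \frac{6478121642884}{54304345473846890427}$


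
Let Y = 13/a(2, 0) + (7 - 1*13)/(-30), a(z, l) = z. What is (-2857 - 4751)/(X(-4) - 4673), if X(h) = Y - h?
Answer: 25360/15541 ≈ 1.6318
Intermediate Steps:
Y = 67/10 (Y = 13/2 + (7 - 1*13)/(-30) = 13*(1/2) + (7 - 13)*(-1/30) = 13/2 - 6*(-1/30) = 13/2 + 1/5 = 67/10 ≈ 6.7000)
X(h) = 67/10 - h
(-2857 - 4751)/(X(-4) - 4673) = (-2857 - 4751)/((67/10 - 1*(-4)) - 4673) = -7608/((67/10 + 4) - 4673) = -7608/(107/10 - 4673) = -7608/(-46623/10) = -7608*(-10/46623) = 25360/15541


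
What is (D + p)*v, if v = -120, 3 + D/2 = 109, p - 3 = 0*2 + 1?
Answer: -25920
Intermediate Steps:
p = 4 (p = 3 + (0*2 + 1) = 3 + (0 + 1) = 3 + 1 = 4)
D = 212 (D = -6 + 2*109 = -6 + 218 = 212)
(D + p)*v = (212 + 4)*(-120) = 216*(-120) = -25920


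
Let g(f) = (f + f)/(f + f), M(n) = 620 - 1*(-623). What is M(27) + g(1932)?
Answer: 1244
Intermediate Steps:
M(n) = 1243 (M(n) = 620 + 623 = 1243)
g(f) = 1 (g(f) = (2*f)/((2*f)) = (2*f)*(1/(2*f)) = 1)
M(27) + g(1932) = 1243 + 1 = 1244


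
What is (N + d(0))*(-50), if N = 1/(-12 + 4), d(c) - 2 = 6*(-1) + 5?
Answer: -175/4 ≈ -43.750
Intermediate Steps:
d(c) = 1 (d(c) = 2 + (6*(-1) + 5) = 2 + (-6 + 5) = 2 - 1 = 1)
N = -1/8 (N = 1/(-8) = -1/8 ≈ -0.12500)
(N + d(0))*(-50) = (-1/8 + 1)*(-50) = (7/8)*(-50) = -175/4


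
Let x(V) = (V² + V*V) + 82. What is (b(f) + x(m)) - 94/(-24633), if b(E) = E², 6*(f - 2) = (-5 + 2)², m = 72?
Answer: 1030866793/98532 ≈ 10462.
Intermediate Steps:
x(V) = 82 + 2*V² (x(V) = (V² + V²) + 82 = 2*V² + 82 = 82 + 2*V²)
f = 7/2 (f = 2 + (-5 + 2)²/6 = 2 + (⅙)*(-3)² = 2 + (⅙)*9 = 2 + 3/2 = 7/2 ≈ 3.5000)
(b(f) + x(m)) - 94/(-24633) = ((7/2)² + (82 + 2*72²)) - 94/(-24633) = (49/4 + (82 + 2*5184)) - 94*(-1/24633) = (49/4 + (82 + 10368)) + 94/24633 = (49/4 + 10450) + 94/24633 = 41849/4 + 94/24633 = 1030866793/98532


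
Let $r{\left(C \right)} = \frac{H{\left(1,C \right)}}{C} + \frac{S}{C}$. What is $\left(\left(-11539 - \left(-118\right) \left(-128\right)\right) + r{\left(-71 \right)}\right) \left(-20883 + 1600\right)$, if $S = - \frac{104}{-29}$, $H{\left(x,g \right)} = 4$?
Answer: $\frac{1057829841431}{2059} \approx 5.1376 \cdot 10^{8}$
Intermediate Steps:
$S = \frac{104}{29}$ ($S = \left(-104\right) \left(- \frac{1}{29}\right) = \frac{104}{29} \approx 3.5862$)
$r{\left(C \right)} = \frac{220}{29 C}$ ($r{\left(C \right)} = \frac{4}{C} + \frac{104}{29 C} = \frac{220}{29 C}$)
$\left(\left(-11539 - \left(-118\right) \left(-128\right)\right) + r{\left(-71 \right)}\right) \left(-20883 + 1600\right) = \left(\left(-11539 - \left(-118\right) \left(-128\right)\right) + \frac{220}{29 \left(-71\right)}\right) \left(-20883 + 1600\right) = \left(\left(-11539 - 15104\right) + \frac{220}{29} \left(- \frac{1}{71}\right)\right) \left(-19283\right) = \left(\left(-11539 - 15104\right) - \frac{220}{2059}\right) \left(-19283\right) = \left(-26643 - \frac{220}{2059}\right) \left(-19283\right) = \left(- \frac{54858157}{2059}\right) \left(-19283\right) = \frac{1057829841431}{2059}$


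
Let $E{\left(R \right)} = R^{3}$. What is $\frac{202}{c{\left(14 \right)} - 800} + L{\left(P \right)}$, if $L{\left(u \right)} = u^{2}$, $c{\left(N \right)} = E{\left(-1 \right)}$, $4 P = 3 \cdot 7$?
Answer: $\frac{350009}{12816} \approx 27.31$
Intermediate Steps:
$P = \frac{21}{4}$ ($P = \frac{3 \cdot 7}{4} = \frac{1}{4} \cdot 21 = \frac{21}{4} \approx 5.25$)
$c{\left(N \right)} = -1$ ($c{\left(N \right)} = \left(-1\right)^{3} = -1$)
$\frac{202}{c{\left(14 \right)} - 800} + L{\left(P \right)} = \frac{202}{-1 - 800} + \left(\frac{21}{4}\right)^{2} = \frac{202}{-801} + \frac{441}{16} = 202 \left(- \frac{1}{801}\right) + \frac{441}{16} = - \frac{202}{801} + \frac{441}{16} = \frac{350009}{12816}$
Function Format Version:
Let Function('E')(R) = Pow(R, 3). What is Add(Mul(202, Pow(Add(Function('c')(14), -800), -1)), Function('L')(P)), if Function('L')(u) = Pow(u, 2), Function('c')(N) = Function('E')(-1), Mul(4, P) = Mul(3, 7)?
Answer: Rational(350009, 12816) ≈ 27.310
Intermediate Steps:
P = Rational(21, 4) (P = Mul(Rational(1, 4), Mul(3, 7)) = Mul(Rational(1, 4), 21) = Rational(21, 4) ≈ 5.2500)
Function('c')(N) = -1 (Function('c')(N) = Pow(-1, 3) = -1)
Add(Mul(202, Pow(Add(Function('c')(14), -800), -1)), Function('L')(P)) = Add(Mul(202, Pow(Add(-1, -800), -1)), Pow(Rational(21, 4), 2)) = Add(Mul(202, Pow(-801, -1)), Rational(441, 16)) = Add(Mul(202, Rational(-1, 801)), Rational(441, 16)) = Add(Rational(-202, 801), Rational(441, 16)) = Rational(350009, 12816)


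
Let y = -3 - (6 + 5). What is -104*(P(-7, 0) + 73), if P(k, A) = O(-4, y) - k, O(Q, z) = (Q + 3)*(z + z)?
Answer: -11232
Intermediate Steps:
y = -14 (y = -3 - 1*11 = -3 - 11 = -14)
O(Q, z) = 2*z*(3 + Q) (O(Q, z) = (3 + Q)*(2*z) = 2*z*(3 + Q))
P(k, A) = 28 - k (P(k, A) = 2*(-14)*(3 - 4) - k = 2*(-14)*(-1) - k = 28 - k)
-104*(P(-7, 0) + 73) = -104*((28 - 1*(-7)) + 73) = -104*((28 + 7) + 73) = -104*(35 + 73) = -104*108 = -11232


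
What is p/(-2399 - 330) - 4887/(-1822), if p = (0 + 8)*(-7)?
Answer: 13438655/4972238 ≈ 2.7027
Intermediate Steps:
p = -56 (p = 8*(-7) = -56)
p/(-2399 - 330) - 4887/(-1822) = -56/(-2399 - 330) - 4887/(-1822) = -56/(-2729) - 4887*(-1/1822) = -56*(-1/2729) + 4887/1822 = 56/2729 + 4887/1822 = 13438655/4972238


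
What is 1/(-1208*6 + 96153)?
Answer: 1/88905 ≈ 1.1248e-5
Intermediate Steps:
1/(-1208*6 + 96153) = 1/(-7248 + 96153) = 1/88905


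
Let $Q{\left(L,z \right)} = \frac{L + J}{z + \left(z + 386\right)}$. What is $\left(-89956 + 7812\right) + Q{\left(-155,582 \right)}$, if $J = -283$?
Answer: $- \frac{63661819}{775} \approx -82144.0$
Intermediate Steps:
$Q{\left(L,z \right)} = \frac{-283 + L}{386 + 2 z}$ ($Q{\left(L,z \right)} = \frac{L - 283}{z + \left(z + 386\right)} = \frac{-283 + L}{z + \left(386 + z\right)} = \frac{-283 + L}{386 + 2 z}$)
$\left(-89956 + 7812\right) + Q{\left(-155,582 \right)} = \left(-89956 + 7812\right) + \frac{-283 - 155}{2 \left(193 + 582\right)} = -82144 + \frac{1}{2} \cdot \frac{1}{775} \left(-438\right) = -82144 - \frac{219}{775} = - \frac{63661819}{775}$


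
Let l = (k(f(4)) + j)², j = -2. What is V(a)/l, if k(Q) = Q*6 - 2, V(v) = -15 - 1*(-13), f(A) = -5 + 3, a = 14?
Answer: -1/128 ≈ -0.0078125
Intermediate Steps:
f(A) = -2
V(v) = -2 (V(v) = -15 + 13 = -2)
k(Q) = -2 + 6*Q (k(Q) = 6*Q - 2 = -2 + 6*Q)
l = 256 (l = ((-2 + 6*(-2)) - 2)² = ((-2 - 12) - 2)² = (-14 - 2)² = (-16)² = 256)
V(a)/l = -2/256 = -2*1/256 = -1/128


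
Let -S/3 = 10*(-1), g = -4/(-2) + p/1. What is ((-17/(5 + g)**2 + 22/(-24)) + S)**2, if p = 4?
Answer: 1766100625/2108304 ≈ 837.69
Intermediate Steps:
g = 6 (g = -4/(-2) + 4/1 = -4*(-1/2) + 4*1 = 2 + 4 = 6)
S = 30 (S = -30*(-1) = -3*(-10) = 30)
((-17/(5 + g)**2 + 22/(-24)) + S)**2 = ((-17/(5 + 6)**2 + 22/(-24)) + 30)**2 = ((-17/(11**2) + 22*(-1/24)) + 30)**2 = ((-17/121 - 11/12) + 30)**2 = (-1535/1452 + 30)**2 = (42025/1452)**2 = 1766100625/2108304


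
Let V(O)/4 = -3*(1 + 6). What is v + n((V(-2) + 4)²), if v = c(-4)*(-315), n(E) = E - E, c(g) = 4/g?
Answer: 315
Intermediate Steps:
V(O) = -84 (V(O) = 4*(-3*(1 + 6)) = 4*(-3*7) = 4*(-21) = -84)
n(E) = 0
v = 315 (v = (4/(-4))*(-315) = (4*(-¼))*(-315) = -1*(-315) = 315)
v + n((V(-2) + 4)²) = 315 + 0 = 315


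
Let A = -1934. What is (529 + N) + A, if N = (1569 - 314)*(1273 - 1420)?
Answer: -185890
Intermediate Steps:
N = -184485 (N = 1255*(-147) = -184485)
(529 + N) + A = (529 - 184485) - 1934 = -183956 - 1934 = -185890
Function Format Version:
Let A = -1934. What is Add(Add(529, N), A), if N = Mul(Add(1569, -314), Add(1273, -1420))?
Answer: -185890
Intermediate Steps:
N = -184485 (N = Mul(1255, -147) = -184485)
Add(Add(529, N), A) = Add(Add(529, -184485), -1934) = Add(-183956, -1934) = -185890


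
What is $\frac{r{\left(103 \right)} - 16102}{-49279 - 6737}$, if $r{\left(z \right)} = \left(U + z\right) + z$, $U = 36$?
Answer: $\frac{3965}{14004} \approx 0.28313$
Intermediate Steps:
$r{\left(z \right)} = 36 + 2 z$ ($r{\left(z \right)} = \left(36 + z\right) + z = 36 + 2 z$)
$\frac{r{\left(103 \right)} - 16102}{-49279 - 6737} = \frac{\left(36 + 2 \cdot 103\right) - 16102}{-49279 - 6737} = \frac{\left(36 + 206\right) - 16102}{-56016} = \left(242 - 16102\right) \left(- \frac{1}{56016}\right) = \left(-15860\right) \left(- \frac{1}{56016}\right) = \frac{3965}{14004}$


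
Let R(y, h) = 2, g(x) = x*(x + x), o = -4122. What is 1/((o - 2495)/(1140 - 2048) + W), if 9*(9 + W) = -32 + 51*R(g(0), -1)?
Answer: 8172/49565 ≈ 0.16487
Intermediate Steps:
g(x) = 2*x² (g(x) = x*(2*x) = 2*x²)
W = -11/9 (W = -9 + (-32 + 51*2)/9 = -9 + (-32 + 102)/9 = -9 + (⅑)*70 = -9 + 70/9 = -11/9 ≈ -1.2222)
1/((o - 2495)/(1140 - 2048) + W) = 1/((-4122 - 2495)/(1140 - 2048) - 11/9) = 1/(-6617/(-908) - 11/9) = 1/(-6617*(-1/908) - 11/9) = 1/(6617/908 - 11/9) = 1/(49565/8172) = 8172/49565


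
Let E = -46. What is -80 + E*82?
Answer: -3852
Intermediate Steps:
-80 + E*82 = -80 - 46*82 = -80 - 3772 = -3852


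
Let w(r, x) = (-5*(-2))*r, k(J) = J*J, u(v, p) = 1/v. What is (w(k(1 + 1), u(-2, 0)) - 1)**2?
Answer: 1521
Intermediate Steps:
u(v, p) = 1/v
k(J) = J**2
w(r, x) = 10*r
(w(k(1 + 1), u(-2, 0)) - 1)**2 = (10*(1 + 1)**2 - 1)**2 = (10*2**2 - 1)**2 = (10*4 - 1)**2 = (40 - 1)**2 = 39**2 = 1521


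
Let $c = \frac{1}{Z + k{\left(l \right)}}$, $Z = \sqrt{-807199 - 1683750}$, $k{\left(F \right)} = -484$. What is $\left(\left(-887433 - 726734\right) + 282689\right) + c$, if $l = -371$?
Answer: $- \frac{3628550503474}{2725205} - \frac{i \sqrt{2490949}}{2725205} \approx -1.3315 \cdot 10^{6} - 0.00057914 i$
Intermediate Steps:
$Z = i \sqrt{2490949}$ ($Z = \sqrt{-2490949} = i \sqrt{2490949} \approx 1578.3 i$)
$c = \frac{1}{-484 + i \sqrt{2490949}}$ ($c = \frac{1}{i \sqrt{2490949} - 484} = \frac{1}{-484 + i \sqrt{2490949}} \approx -0.0001776 - 0.00057914 i$)
$\left(\left(-887433 - 726734\right) + 282689\right) + c = \left(\left(-887433 - 726734\right) + 282689\right) - \left(\frac{484}{2725205} + \frac{i \sqrt{2490949}}{2725205}\right) = \left(-1614167 + 282689\right) - \left(\frac{484}{2725205} + \frac{i \sqrt{2490949}}{2725205}\right) = -1331478 - \left(\frac{484}{2725205} + \frac{i \sqrt{2490949}}{2725205}\right) = - \frac{3628550503474}{2725205} - \frac{i \sqrt{2490949}}{2725205}$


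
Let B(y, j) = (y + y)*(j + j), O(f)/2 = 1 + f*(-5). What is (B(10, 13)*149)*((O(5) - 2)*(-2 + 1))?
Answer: 3874000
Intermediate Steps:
O(f) = 2 - 10*f (O(f) = 2*(1 + f*(-5)) = 2*(1 - 5*f) = 2 - 10*f)
B(y, j) = 4*j*y (B(y, j) = (2*y)*(2*j) = 4*j*y)
(B(10, 13)*149)*((O(5) - 2)*(-2 + 1)) = ((4*13*10)*149)*(((2 - 10*5) - 2)*(-2 + 1)) = (520*149)*(((2 - 50) - 2)*(-1)) = 77480*((-48 - 2)*(-1)) = 77480*(-50*(-1)) = 77480*50 = 3874000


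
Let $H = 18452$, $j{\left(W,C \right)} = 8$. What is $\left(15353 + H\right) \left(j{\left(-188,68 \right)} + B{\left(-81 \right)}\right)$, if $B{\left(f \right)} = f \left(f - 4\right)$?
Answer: $233017865$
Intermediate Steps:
$B{\left(f \right)} = f \left(-4 + f\right)$
$\left(15353 + H\right) \left(j{\left(-188,68 \right)} + B{\left(-81 \right)}\right) = \left(15353 + 18452\right) \left(8 - 81 \left(-4 - 81\right)\right) = 33805 \left(8 - -6885\right) = 33805 \left(8 + 6885\right) = 33805 \cdot 6893 = 233017865$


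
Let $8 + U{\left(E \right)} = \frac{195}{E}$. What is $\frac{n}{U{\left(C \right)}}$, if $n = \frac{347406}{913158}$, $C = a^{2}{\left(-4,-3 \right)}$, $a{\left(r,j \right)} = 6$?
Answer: $- \frac{231604}{1572661} \approx -0.14727$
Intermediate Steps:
$C = 36$ ($C = 6^{2} = 36$)
$U{\left(E \right)} = -8 + \frac{195}{E}$
$n = \frac{57901}{152193}$ ($n = 347406 \cdot \frac{1}{913158} = \frac{57901}{152193} \approx 0.38044$)
$\frac{n}{U{\left(C \right)}} = \frac{57901}{152193 \left(-8 + \frac{195}{36}\right)} = \frac{57901}{152193 \left(-8 + 195 \cdot \frac{1}{36}\right)} = \frac{57901}{152193 \left(-8 + \frac{65}{12}\right)} = \frac{57901}{152193 \left(- \frac{31}{12}\right)} = \frac{57901}{152193} \left(- \frac{12}{31}\right) = - \frac{231604}{1572661}$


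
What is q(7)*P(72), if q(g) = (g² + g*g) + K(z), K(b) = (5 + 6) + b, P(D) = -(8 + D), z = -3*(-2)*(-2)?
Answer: -7760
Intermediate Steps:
z = -12 (z = 6*(-2) = -12)
P(D) = -8 - D
K(b) = 11 + b
q(g) = -1 + 2*g² (q(g) = (g² + g*g) + (11 - 12) = (g² + g²) - 1 = 2*g² - 1 = -1 + 2*g²)
q(7)*P(72) = (-1 + 2*7²)*(-8 - 1*72) = (-1 + 2*49)*(-8 - 72) = (-1 + 98)*(-80) = 97*(-80) = -7760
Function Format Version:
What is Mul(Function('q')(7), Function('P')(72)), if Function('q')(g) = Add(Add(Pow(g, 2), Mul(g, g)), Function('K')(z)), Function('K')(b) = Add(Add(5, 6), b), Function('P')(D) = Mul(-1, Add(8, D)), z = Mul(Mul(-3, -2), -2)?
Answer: -7760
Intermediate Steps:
z = -12 (z = Mul(6, -2) = -12)
Function('P')(D) = Add(-8, Mul(-1, D))
Function('K')(b) = Add(11, b)
Function('q')(g) = Add(-1, Mul(2, Pow(g, 2))) (Function('q')(g) = Add(Add(Pow(g, 2), Mul(g, g)), Add(11, -12)) = Add(Add(Pow(g, 2), Pow(g, 2)), -1) = Add(Mul(2, Pow(g, 2)), -1) = Add(-1, Mul(2, Pow(g, 2))))
Mul(Function('q')(7), Function('P')(72)) = Mul(Add(-1, Mul(2, Pow(7, 2))), Add(-8, Mul(-1, 72))) = Mul(Add(-1, Mul(2, 49)), Add(-8, -72)) = Mul(Add(-1, 98), -80) = Mul(97, -80) = -7760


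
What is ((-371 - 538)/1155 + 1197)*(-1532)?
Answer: -705550344/385 ≈ -1.8326e+6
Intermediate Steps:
((-371 - 538)/1155 + 1197)*(-1532) = (-909*1/1155 + 1197)*(-1532) = (-303/385 + 1197)*(-1532) = (460542/385)*(-1532) = -705550344/385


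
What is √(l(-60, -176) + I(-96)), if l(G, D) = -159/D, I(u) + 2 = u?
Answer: I*√187979/44 ≈ 9.8538*I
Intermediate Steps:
I(u) = -2 + u
√(l(-60, -176) + I(-96)) = √(-159/(-176) + (-2 - 96)) = √(-159*(-1/176) - 98) = √(159/176 - 98) = √(-17089/176) = I*√187979/44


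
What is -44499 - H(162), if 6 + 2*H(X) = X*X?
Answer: -57618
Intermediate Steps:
H(X) = -3 + X²/2 (H(X) = -3 + (X*X)/2 = -3 + X²/2)
-44499 - H(162) = -44499 - (-3 + (½)*162²) = -44499 - (-3 + (½)*26244) = -44499 - (-3 + 13122) = -44499 - 1*13119 = -44499 - 13119 = -57618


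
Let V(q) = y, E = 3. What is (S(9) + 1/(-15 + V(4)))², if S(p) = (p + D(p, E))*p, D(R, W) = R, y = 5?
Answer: 2621161/100 ≈ 26212.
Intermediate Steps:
V(q) = 5
S(p) = 2*p² (S(p) = (p + p)*p = (2*p)*p = 2*p²)
(S(9) + 1/(-15 + V(4)))² = (2*9² + 1/(-15 + 5))² = (2*81 + 1/(-10))² = (162 - ⅒)² = (1619/10)² = 2621161/100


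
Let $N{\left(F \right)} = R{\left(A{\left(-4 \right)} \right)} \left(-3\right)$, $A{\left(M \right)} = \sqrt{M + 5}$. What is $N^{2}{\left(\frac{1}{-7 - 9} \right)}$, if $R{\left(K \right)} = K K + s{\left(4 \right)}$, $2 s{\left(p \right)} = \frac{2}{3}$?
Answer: $16$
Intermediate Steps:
$s{\left(p \right)} = \frac{1}{3}$ ($s{\left(p \right)} = \frac{2 \cdot \frac{1}{3}}{2} = \frac{1}{2} \cdot \frac{2}{3} = \frac{1}{3}$)
$A{\left(M \right)} = \sqrt{5 + M}$
$R{\left(K \right)} = \frac{1}{3} + K^{2}$ ($R{\left(K \right)} = K K + \frac{1}{3} = K^{2} + \frac{1}{3} = \frac{1}{3} + K^{2}$)
$N{\left(F \right)} = -4$ ($N{\left(F \right)} = \left(\frac{1}{3} + \left(\sqrt{5 - 4}\right)^{2}\right) \left(-3\right) = \left(\frac{1}{3} + \left(\sqrt{1}\right)^{2}\right) \left(-3\right) = \left(\frac{1}{3} + 1^{2}\right) \left(-3\right) = \left(\frac{1}{3} + 1\right) \left(-3\right) = \frac{4}{3} \left(-3\right) = -4$)
$N^{2}{\left(\frac{1}{-7 - 9} \right)} = \left(-4\right)^{2} = 16$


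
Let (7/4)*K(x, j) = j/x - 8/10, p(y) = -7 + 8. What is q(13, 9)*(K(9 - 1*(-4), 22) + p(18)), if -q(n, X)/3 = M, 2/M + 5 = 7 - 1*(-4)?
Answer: -687/455 ≈ -1.5099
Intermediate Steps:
p(y) = 1
K(x, j) = -16/35 + 4*j/(7*x) (K(x, j) = 4*(j/x - 8/10)/7 = 4*(j/x - 8*⅒)/7 = 4*(j/x - ⅘)/7 = 4*(-⅘ + j/x)/7 = -16/35 + 4*j/(7*x))
M = ⅓ (M = 2/(-5 + (7 - 1*(-4))) = 2/(-5 + (7 + 4)) = 2/(-5 + 11) = 2/6 = 2*(⅙) = ⅓ ≈ 0.33333)
q(n, X) = -1 (q(n, X) = -3*⅓ = -1)
q(13, 9)*(K(9 - 1*(-4), 22) + p(18)) = -(4*(-4*(9 - 1*(-4)) + 5*22)/(35*(9 - 1*(-4))) + 1) = -(4*(-4*(9 + 4) + 110)/(35*(9 + 4)) + 1) = -((4/35)*(-4*13 + 110)/13 + 1) = -((4/35)*(1/13)*(-52 + 110) + 1) = -((4/35)*(1/13)*58 + 1) = -(232/455 + 1) = -1*687/455 = -687/455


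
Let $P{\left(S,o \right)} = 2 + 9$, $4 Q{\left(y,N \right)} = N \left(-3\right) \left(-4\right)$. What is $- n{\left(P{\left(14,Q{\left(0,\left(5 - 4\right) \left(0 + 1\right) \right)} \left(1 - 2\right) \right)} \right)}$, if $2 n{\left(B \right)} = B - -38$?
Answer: $- \frac{49}{2} \approx -24.5$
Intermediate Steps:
$Q{\left(y,N \right)} = 3 N$ ($Q{\left(y,N \right)} = \frac{N \left(-3\right) \left(-4\right)}{4} = \frac{- 3 N \left(-4\right)}{4} = \frac{12 N}{4} = 3 N$)
$P{\left(S,o \right)} = 11$
$n{\left(B \right)} = 19 + \frac{B}{2}$ ($n{\left(B \right)} = \frac{B - -38}{2} = \frac{B + 38}{2} = \frac{38 + B}{2} = 19 + \frac{B}{2}$)
$- n{\left(P{\left(14,Q{\left(0,\left(5 - 4\right) \left(0 + 1\right) \right)} \left(1 - 2\right) \right)} \right)} = - (19 + \frac{1}{2} \cdot 11) = - (19 + \frac{11}{2}) = \left(-1\right) \frac{49}{2} = - \frac{49}{2}$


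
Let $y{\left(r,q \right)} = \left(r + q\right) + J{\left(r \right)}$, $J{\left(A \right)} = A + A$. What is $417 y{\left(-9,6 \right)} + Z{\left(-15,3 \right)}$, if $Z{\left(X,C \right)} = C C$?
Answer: $-8748$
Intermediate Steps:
$Z{\left(X,C \right)} = C^{2}$
$J{\left(A \right)} = 2 A$
$y{\left(r,q \right)} = q + 3 r$ ($y{\left(r,q \right)} = \left(r + q\right) + 2 r = \left(q + r\right) + 2 r = q + 3 r$)
$417 y{\left(-9,6 \right)} + Z{\left(-15,3 \right)} = 417 \left(6 + 3 \left(-9\right)\right) + 3^{2} = 417 \left(6 - 27\right) + 9 = 417 \left(-21\right) + 9 = -8757 + 9 = -8748$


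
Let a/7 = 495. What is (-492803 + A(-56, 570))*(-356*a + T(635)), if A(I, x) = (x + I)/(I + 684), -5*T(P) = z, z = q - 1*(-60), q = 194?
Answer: 95442849264529/157 ≈ 6.0792e+11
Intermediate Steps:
a = 3465 (a = 7*495 = 3465)
z = 254 (z = 194 - 1*(-60) = 194 + 60 = 254)
T(P) = -254/5 (T(P) = -⅕*254 = -254/5)
A(I, x) = (I + x)/(684 + I)
(-492803 + A(-56, 570))*(-356*a + T(635)) = (-492803 + (-56 + 570)/(684 - 56))*(-356*3465 - 254/5) = (-492803 + 514/628)*(-1233540 - 254/5) = (-492803 + (1/628)*514)*(-6167954/5) = (-492803 + 257/314)*(-6167954/5) = -154739885/314*(-6167954/5) = 95442849264529/157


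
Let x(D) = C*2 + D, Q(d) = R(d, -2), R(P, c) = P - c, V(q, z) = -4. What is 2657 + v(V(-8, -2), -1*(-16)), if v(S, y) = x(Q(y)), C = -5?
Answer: 2665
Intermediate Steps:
Q(d) = 2 + d (Q(d) = d - 1*(-2) = d + 2 = 2 + d)
x(D) = -10 + D (x(D) = -5*2 + D = -10 + D)
v(S, y) = -8 + y (v(S, y) = -10 + (2 + y) = -8 + y)
2657 + v(V(-8, -2), -1*(-16)) = 2657 + (-8 - 1*(-16)) = 2657 + (-8 + 16) = 2657 + 8 = 2665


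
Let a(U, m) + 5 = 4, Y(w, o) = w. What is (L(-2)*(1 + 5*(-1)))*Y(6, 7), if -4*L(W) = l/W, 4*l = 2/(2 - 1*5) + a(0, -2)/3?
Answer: ¾ ≈ 0.75000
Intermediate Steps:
a(U, m) = -1 (a(U, m) = -5 + 4 = -1)
l = -¼ (l = (2/(2 - 1*5) - 1/3)/4 = (2/(2 - 5) - 1*⅓)/4 = (2/(-3) - ⅓)/4 = (2*(-⅓) - ⅓)/4 = (-⅔ - ⅓)/4 = (¼)*(-1) = -¼ ≈ -0.25000)
L(W) = 1/(16*W) (L(W) = -(-1)/(16*W) = 1/(16*W))
(L(-2)*(1 + 5*(-1)))*Y(6, 7) = (((1/16)/(-2))*(1 + 5*(-1)))*6 = (((1/16)*(-½))*(1 - 5))*6 = -1/32*(-4)*6 = (⅛)*6 = ¾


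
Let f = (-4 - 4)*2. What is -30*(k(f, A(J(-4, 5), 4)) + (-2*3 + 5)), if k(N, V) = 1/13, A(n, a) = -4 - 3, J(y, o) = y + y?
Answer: 360/13 ≈ 27.692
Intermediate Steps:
J(y, o) = 2*y
f = -16 (f = -8*2 = -16)
A(n, a) = -7
k(N, V) = 1/13
-30*(k(f, A(J(-4, 5), 4)) + (-2*3 + 5)) = -30*(1/13 + (-2*3 + 5)) = -30*(1/13 + (-6 + 5)) = -30*(1/13 - 1) = -30*(-12/13) = 360/13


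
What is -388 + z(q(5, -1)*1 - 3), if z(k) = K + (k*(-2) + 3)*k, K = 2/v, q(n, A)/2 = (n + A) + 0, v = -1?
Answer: -425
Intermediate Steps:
q(n, A) = 2*A + 2*n (q(n, A) = 2*((n + A) + 0) = 2*((A + n) + 0) = 2*(A + n) = 2*A + 2*n)
K = -2 (K = 2/(-1) = 2*(-1) = -2)
z(k) = -2 + k*(3 - 2*k) (z(k) = -2 + (k*(-2) + 3)*k = -2 + (-2*k + 3)*k = -2 + (3 - 2*k)*k = -2 + k*(3 - 2*k))
-388 + z(q(5, -1)*1 - 3) = -388 + (-2 - 2*((2*(-1) + 2*5)*1 - 3)**2 + 3*((2*(-1) + 2*5)*1 - 3)) = -388 + (-2 - 2*((-2 + 10)*1 - 3)**2 + 3*((-2 + 10)*1 - 3)) = -388 + (-2 - 2*(8*1 - 3)**2 + 3*(8*1 - 3)) = -388 + (-2 - 2*(8 - 3)**2 + 3*(8 - 3)) = -388 + (-2 - 2*5**2 + 3*5) = -388 + (-2 - 2*25 + 15) = -388 + (-2 - 50 + 15) = -388 - 37 = -425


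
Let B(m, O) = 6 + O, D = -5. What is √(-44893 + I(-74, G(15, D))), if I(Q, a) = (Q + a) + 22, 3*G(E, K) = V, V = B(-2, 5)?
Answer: 2*I*√101118/3 ≈ 211.99*I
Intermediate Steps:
V = 11 (V = 6 + 5 = 11)
G(E, K) = 11/3 (G(E, K) = (⅓)*11 = 11/3)
I(Q, a) = 22 + Q + a
√(-44893 + I(-74, G(15, D))) = √(-44893 + (22 - 74 + 11/3)) = √(-44893 - 145/3) = √(-134824/3) = 2*I*√101118/3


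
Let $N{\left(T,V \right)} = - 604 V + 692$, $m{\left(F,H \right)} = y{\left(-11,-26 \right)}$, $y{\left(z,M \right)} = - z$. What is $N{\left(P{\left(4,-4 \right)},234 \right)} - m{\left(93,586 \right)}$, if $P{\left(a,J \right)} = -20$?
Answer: $-140655$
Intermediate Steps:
$m{\left(F,H \right)} = 11$ ($m{\left(F,H \right)} = \left(-1\right) \left(-11\right) = 11$)
$N{\left(T,V \right)} = 692 - 604 V$
$N{\left(P{\left(4,-4 \right)},234 \right)} - m{\left(93,586 \right)} = \left(692 - 141336\right) - 11 = -140644 - 11 = -140655$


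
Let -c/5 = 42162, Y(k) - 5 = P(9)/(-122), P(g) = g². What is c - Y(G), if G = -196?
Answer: -25719349/122 ≈ -2.1081e+5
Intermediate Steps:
Y(k) = 529/122 (Y(k) = 5 + 9²/(-122) = 5 + 81*(-1/122) = 5 - 81/122 = 529/122)
c = -210810 (c = -5*42162 = -210810)
c - Y(G) = -210810 - 1*529/122 = -210810 - 529/122 = -25719349/122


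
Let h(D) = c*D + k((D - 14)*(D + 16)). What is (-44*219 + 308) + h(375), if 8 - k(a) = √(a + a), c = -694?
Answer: -269570 - 19*√782 ≈ -2.7010e+5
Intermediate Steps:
k(a) = 8 - √2*√a (k(a) = 8 - √(a + a) = 8 - √(2*a) = 8 - √2*√a)
h(D) = 8 - 694*D - √2*√((-14 + D)*(16 + D)) (h(D) = -694*D + (8 - √2*√((D - 14)*(D + 16))) = -694*D + (8 - √2*√((-14 + D)*(16 + D))) = 8 - 694*D - √2*√((-14 + D)*(16 + D)))
(-44*219 + 308) + h(375) = (-44*219 + 308) + (8 - √(-448 + 2*375² + 4*375) - 694*375) = (-9636 + 308) + (8 - √(-448 + 2*140625 + 1500) - 260250) = -9328 + (8 - √(-448 + 281250 + 1500) - 260250) = -9328 + (8 - √282302 - 260250) = -9328 + (8 - 19*√782 - 260250) = -9328 + (-260242 - 19*√782) = -269570 - 19*√782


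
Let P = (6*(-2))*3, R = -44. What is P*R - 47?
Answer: 1537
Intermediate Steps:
P = -36 (P = -12*3 = -36)
P*R - 47 = -36*(-44) - 47 = 1584 - 47 = 1537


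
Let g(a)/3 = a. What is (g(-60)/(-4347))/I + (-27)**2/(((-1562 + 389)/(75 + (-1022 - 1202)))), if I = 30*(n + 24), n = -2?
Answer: 361889468/270963 ≈ 1335.6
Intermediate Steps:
g(a) = 3*a
I = 660 (I = 30*(-2 + 24) = 30*22 = 660)
(g(-60)/(-4347))/I + (-27)**2/(((-1562 + 389)/(75 + (-1022 - 1202)))) = ((3*(-60))/(-4347))/660 + (-27)**2/(((-1562 + 389)/(75 + (-1022 - 1202)))) = -180*(-1/4347)*(1/660) + 729/((-1173/(75 - 2224))) = (20/483)*(1/660) + 729/((-1173/(-2149))) = 1/15939 + 729/((-1173*(-1/2149))) = 1/15939 + 729/(1173/2149) = 1/15939 + 729*(2149/1173) = 1/15939 + 522207/391 = 361889468/270963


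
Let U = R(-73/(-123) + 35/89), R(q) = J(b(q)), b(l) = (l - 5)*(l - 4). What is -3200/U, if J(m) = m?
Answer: -191738894400/724586969 ≈ -264.62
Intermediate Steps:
b(l) = (-5 + l)*(-4 + l)
R(q) = 20 + q² - 9*q
U = 1449173938/119836809 (U = 20 + (-73/(-123) + 35/89)² - 9*(-73/(-123) + 35/89) = 20 + (-73*(-1/123) + 35*(1/89))² - 9*(-73*(-1/123) + 35*(1/89)) = 20 + (73/123 + 35/89)² - 9*(73/123 + 35/89) = 20 + (10802/10947)² - 9*10802/10947 = 20 + 116683204/119836809 - 32406/3649 = 1449173938/119836809 ≈ 12.093)
-3200/U = -3200/1449173938/119836809 = -3200*119836809/1449173938 = -191738894400/724586969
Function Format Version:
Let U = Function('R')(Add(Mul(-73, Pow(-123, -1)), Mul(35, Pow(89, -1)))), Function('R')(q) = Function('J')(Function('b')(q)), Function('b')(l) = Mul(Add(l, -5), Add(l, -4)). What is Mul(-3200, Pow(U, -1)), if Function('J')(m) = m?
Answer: Rational(-191738894400, 724586969) ≈ -264.62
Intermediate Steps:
Function('b')(l) = Mul(Add(-5, l), Add(-4, l))
Function('R')(q) = Add(20, Pow(q, 2), Mul(-9, q))
U = Rational(1449173938, 119836809) (U = Add(20, Pow(Add(Mul(-73, Pow(-123, -1)), Mul(35, Pow(89, -1))), 2), Mul(-9, Add(Mul(-73, Pow(-123, -1)), Mul(35, Pow(89, -1))))) = Add(20, Pow(Add(Mul(-73, Rational(-1, 123)), Mul(35, Rational(1, 89))), 2), Mul(-9, Add(Mul(-73, Rational(-1, 123)), Mul(35, Rational(1, 89))))) = Add(20, Pow(Add(Rational(73, 123), Rational(35, 89)), 2), Mul(-9, Add(Rational(73, 123), Rational(35, 89)))) = Add(20, Pow(Rational(10802, 10947), 2), Mul(-9, Rational(10802, 10947))) = Add(20, Rational(116683204, 119836809), Rational(-32406, 3649)) = Rational(1449173938, 119836809) ≈ 12.093)
Mul(-3200, Pow(U, -1)) = Mul(-3200, Pow(Rational(1449173938, 119836809), -1)) = Mul(-3200, Rational(119836809, 1449173938)) = Rational(-191738894400, 724586969)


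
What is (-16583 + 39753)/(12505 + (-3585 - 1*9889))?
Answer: -23170/969 ≈ -23.911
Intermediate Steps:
(-16583 + 39753)/(12505 + (-3585 - 1*9889)) = 23170/(12505 + (-3585 - 9889)) = 23170/(12505 - 13474) = 23170/(-969) = 23170*(-1/969) = -23170/969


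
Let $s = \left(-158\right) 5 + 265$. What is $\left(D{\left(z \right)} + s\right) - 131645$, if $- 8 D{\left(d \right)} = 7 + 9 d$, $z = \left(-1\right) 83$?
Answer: $- \frac{264155}{2} \approx -1.3208 \cdot 10^{5}$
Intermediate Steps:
$z = -83$
$D{\left(d \right)} = - \frac{7}{8} - \frac{9 d}{8}$ ($D{\left(d \right)} = - \frac{7 + 9 d}{8} = - \frac{7}{8} - \frac{9 d}{8}$)
$s = -525$ ($s = -790 + 265 = -525$)
$\left(D{\left(z \right)} + s\right) - 131645 = \left(\left(- \frac{7}{8} - - \frac{747}{8}\right) - 525\right) - 131645 = \left(\left(- \frac{7}{8} + \frac{747}{8}\right) - 525\right) - 131645 = \left(\frac{185}{2} - 525\right) - 131645 = - \frac{865}{2} - 131645 = - \frac{264155}{2}$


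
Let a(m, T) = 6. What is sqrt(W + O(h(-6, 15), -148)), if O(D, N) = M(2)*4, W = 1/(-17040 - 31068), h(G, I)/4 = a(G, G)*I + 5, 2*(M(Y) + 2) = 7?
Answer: sqrt(3471557469)/24054 ≈ 2.4495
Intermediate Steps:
M(Y) = 3/2 (M(Y) = -2 + (1/2)*7 = -2 + 7/2 = 3/2)
h(G, I) = 20 + 24*I (h(G, I) = 4*(6*I + 5) = 4*(5 + 6*I) = 20 + 24*I)
W = -1/48108 (W = 1/(-48108) = -1/48108 ≈ -2.0787e-5)
O(D, N) = 6 (O(D, N) = (3/2)*4 = 6)
sqrt(W + O(h(-6, 15), -148)) = sqrt(-1/48108 + 6) = sqrt(288647/48108) = sqrt(3471557469)/24054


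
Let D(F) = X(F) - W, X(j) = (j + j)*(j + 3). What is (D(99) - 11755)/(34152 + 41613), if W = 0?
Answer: 8441/75765 ≈ 0.11141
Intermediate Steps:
X(j) = 2*j*(3 + j) (X(j) = (2*j)*(3 + j) = 2*j*(3 + j))
D(F) = 2*F*(3 + F) (D(F) = 2*F*(3 + F) - 1*0 = 2*F*(3 + F) + 0 = 2*F*(3 + F))
(D(99) - 11755)/(34152 + 41613) = (2*99*(3 + 99) - 11755)/(34152 + 41613) = (2*99*102 - 11755)/75765 = (20196 - 11755)*(1/75765) = 8441*(1/75765) = 8441/75765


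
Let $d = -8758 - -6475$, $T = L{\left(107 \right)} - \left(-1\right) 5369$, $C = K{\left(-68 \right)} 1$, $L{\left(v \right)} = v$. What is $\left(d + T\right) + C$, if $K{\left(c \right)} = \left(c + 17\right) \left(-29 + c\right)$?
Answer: $8140$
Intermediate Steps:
$K{\left(c \right)} = \left(-29 + c\right) \left(17 + c\right)$ ($K{\left(c \right)} = \left(17 + c\right) \left(-29 + c\right) = \left(-29 + c\right) \left(17 + c\right)$)
$C = 4947$ ($C = \left(-493 + \left(-68\right)^{2} - -816\right) 1 = \left(-493 + 4624 + 816\right) 1 = 4947 \cdot 1 = 4947$)
$T = 5476$ ($T = 107 - \left(-1\right) 5369 = 107 - -5369 = 107 + 5369 = 5476$)
$d = -2283$ ($d = -8758 + 6475 = -2283$)
$\left(d + T\right) + C = \left(-2283 + 5476\right) + 4947 = 3193 + 4947 = 8140$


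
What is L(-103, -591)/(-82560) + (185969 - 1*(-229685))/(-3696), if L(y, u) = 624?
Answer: -5585726/49665 ≈ -112.47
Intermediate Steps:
L(-103, -591)/(-82560) + (185969 - 1*(-229685))/(-3696) = 624/(-82560) + (185969 - 1*(-229685))/(-3696) = 624*(-1/82560) + (185969 + 229685)*(-1/3696) = -13/1720 + 415654*(-1/3696) = -13/1720 - 207827/1848 = -5585726/49665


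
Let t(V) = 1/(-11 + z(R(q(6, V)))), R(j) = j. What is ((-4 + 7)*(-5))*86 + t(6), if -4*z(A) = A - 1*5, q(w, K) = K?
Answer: -58054/45 ≈ -1290.1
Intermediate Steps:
z(A) = 5/4 - A/4 (z(A) = -(A - 1*5)/4 = -(A - 5)/4 = -(-5 + A)/4 = 5/4 - A/4)
t(V) = 1/(-39/4 - V/4) (t(V) = 1/(-11 + (5/4 - V/4)) = 1/(-39/4 - V/4))
((-4 + 7)*(-5))*86 + t(6) = ((-4 + 7)*(-5))*86 - 4/(39 + 6) = (3*(-5))*86 - 4/45 = -15*86 - 4*1/45 = -1290 - 4/45 = -58054/45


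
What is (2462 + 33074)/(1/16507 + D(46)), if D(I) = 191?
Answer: 293296376/1576419 ≈ 186.05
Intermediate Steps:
(2462 + 33074)/(1/16507 + D(46)) = (2462 + 33074)/(1/16507 + 191) = 35536/(1/16507 + 191) = 35536/(3152838/16507) = 35536*(16507/3152838) = 293296376/1576419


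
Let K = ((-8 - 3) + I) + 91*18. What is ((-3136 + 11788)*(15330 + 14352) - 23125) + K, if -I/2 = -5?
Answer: 256787176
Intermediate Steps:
I = 10 (I = -2*(-5) = 10)
K = 1637 (K = ((-8 - 3) + 10) + 91*18 = (-11 + 10) + 1638 = -1 + 1638 = 1637)
((-3136 + 11788)*(15330 + 14352) - 23125) + K = ((-3136 + 11788)*(15330 + 14352) - 23125) + 1637 = (8652*29682 - 23125) + 1637 = (256808664 - 23125) + 1637 = 256785539 + 1637 = 256787176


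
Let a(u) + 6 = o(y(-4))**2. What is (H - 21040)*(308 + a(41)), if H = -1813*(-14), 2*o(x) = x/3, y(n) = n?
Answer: 11818924/9 ≈ 1.3132e+6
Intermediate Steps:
o(x) = x/6 (o(x) = (x/3)/2 = x/6)
a(u) = -50/9 (a(u) = -6 + ((1/6)*(-4))**2 = -6 + (-2/3)**2 = -6 + 4/9 = -50/9)
H = 25382
(H - 21040)*(308 + a(41)) = (25382 - 21040)*(308 - 50/9) = 4342*(2722/9) = 11818924/9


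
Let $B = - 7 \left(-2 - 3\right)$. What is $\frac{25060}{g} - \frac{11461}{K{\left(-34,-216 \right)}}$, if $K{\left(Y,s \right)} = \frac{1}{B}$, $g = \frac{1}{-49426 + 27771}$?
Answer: $-543075435$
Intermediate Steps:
$g = - \frac{1}{21655}$ ($g = \frac{1}{-21655} = - \frac{1}{21655} \approx -4.6179 \cdot 10^{-5}$)
$B = 35$ ($B = \left(-7\right) \left(-5\right) = 35$)
$K{\left(Y,s \right)} = \frac{1}{35}$
$\frac{25060}{g} - \frac{11461}{K{\left(-34,-216 \right)}} = \frac{25060}{- \frac{1}{21655}} - 11461 \frac{1}{\frac{1}{35}} = 25060 \left(-21655\right) - 401135 = -542674300 - 401135 = -543075435$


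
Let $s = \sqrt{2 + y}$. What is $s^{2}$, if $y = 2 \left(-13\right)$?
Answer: $-24$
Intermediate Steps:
$y = -26$
$s = 2 i \sqrt{6}$ ($s = \sqrt{2 - 26} = \sqrt{-24} = 2 i \sqrt{6} \approx 4.899 i$)
$s^{2} = \left(2 i \sqrt{6}\right)^{2} = -24$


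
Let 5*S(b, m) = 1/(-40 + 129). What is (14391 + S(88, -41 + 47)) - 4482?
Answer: 4409506/445 ≈ 9909.0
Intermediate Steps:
S(b, m) = 1/445 (S(b, m) = 1/(5*(-40 + 129)) = (⅕)/89 = (⅕)*(1/89) = 1/445)
(14391 + S(88, -41 + 47)) - 4482 = (14391 + 1/445) - 4482 = 6403996/445 - 4482 = 4409506/445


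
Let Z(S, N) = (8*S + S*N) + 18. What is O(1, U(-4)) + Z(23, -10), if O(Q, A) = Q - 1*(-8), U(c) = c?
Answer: -19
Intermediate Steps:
O(Q, A) = 8 + Q (O(Q, A) = Q + 8 = 8 + Q)
Z(S, N) = 18 + 8*S + N*S (Z(S, N) = (8*S + N*S) + 18 = 18 + 8*S + N*S)
O(1, U(-4)) + Z(23, -10) = (8 + 1) + (18 + 8*23 - 10*23) = 9 + (18 + 184 - 230) = 9 - 28 = -19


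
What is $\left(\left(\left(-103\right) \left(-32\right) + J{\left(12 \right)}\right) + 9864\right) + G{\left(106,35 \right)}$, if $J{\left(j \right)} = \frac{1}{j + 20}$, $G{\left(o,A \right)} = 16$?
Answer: $\frac{421633}{32} \approx 13176.0$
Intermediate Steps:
$J{\left(j \right)} = \frac{1}{20 + j}$
$\left(\left(\left(-103\right) \left(-32\right) + J{\left(12 \right)}\right) + 9864\right) + G{\left(106,35 \right)} = \left(\left(\left(-103\right) \left(-32\right) + \frac{1}{20 + 12}\right) + 9864\right) + 16 = \left(\left(3296 + \frac{1}{32}\right) + 9864\right) + 16 = \left(\frac{105473}{32} + 9864\right) + 16 = \frac{421121}{32} + 16 = \frac{421633}{32}$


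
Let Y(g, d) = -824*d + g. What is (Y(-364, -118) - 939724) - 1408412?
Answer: -2251268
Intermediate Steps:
Y(g, d) = g - 824*d
(Y(-364, -118) - 939724) - 1408412 = ((-364 - 824*(-118)) - 939724) - 1408412 = ((-364 + 97232) - 939724) - 1408412 = (96868 - 939724) - 1408412 = -842856 - 1408412 = -2251268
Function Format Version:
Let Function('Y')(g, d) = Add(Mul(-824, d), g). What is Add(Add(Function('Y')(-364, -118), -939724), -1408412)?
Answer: -2251268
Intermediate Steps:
Function('Y')(g, d) = Add(g, Mul(-824, d))
Add(Add(Function('Y')(-364, -118), -939724), -1408412) = Add(Add(Add(-364, Mul(-824, -118)), -939724), -1408412) = Add(Add(Add(-364, 97232), -939724), -1408412) = Add(Add(96868, -939724), -1408412) = Add(-842856, -1408412) = -2251268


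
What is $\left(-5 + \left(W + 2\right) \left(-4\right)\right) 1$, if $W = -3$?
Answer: $-1$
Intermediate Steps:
$\left(-5 + \left(W + 2\right) \left(-4\right)\right) 1 = \left(-5 + \left(-3 + 2\right) \left(-4\right)\right) 1 = \left(-5 - -4\right) 1 = \left(-5 + 4\right) 1 = \left(-1\right) 1 = -1$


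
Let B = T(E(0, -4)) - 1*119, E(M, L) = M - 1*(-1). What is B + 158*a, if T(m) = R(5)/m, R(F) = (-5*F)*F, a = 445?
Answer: 70066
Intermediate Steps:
R(F) = -5*F²
E(M, L) = 1 + M (E(M, L) = M + 1 = 1 + M)
T(m) = -125/m (T(m) = (-5*5²)/m = (-5*25)/m = -125/m)
B = -244 (B = -125/(1 + 0) - 1*119 = -125/1 - 119 = -125*1 - 119 = -125 - 119 = -244)
B + 158*a = -244 + 158*445 = -244 + 70310 = 70066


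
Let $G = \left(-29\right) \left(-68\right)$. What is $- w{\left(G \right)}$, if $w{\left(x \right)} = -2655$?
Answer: $2655$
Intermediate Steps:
$G = 1972$
$- w{\left(G \right)} = \left(-1\right) \left(-2655\right) = 2655$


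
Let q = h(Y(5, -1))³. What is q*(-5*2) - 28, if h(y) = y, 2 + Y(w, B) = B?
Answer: 242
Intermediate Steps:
Y(w, B) = -2 + B
q = -27 (q = (-2 - 1)³ = (-3)³ = -27)
q*(-5*2) - 28 = -(-135)*2 - 28 = -27*(-10) - 28 = 270 - 28 = 242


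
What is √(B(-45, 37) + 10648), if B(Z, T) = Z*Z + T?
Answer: √12710 ≈ 112.74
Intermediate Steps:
B(Z, T) = T + Z² (B(Z, T) = Z² + T = T + Z²)
√(B(-45, 37) + 10648) = √((37 + (-45)²) + 10648) = √((37 + 2025) + 10648) = √(2062 + 10648) = √12710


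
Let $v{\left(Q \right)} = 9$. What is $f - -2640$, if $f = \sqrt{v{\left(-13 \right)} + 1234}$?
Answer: $2640 + \sqrt{1243} \approx 2675.3$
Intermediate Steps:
$f = \sqrt{1243}$ ($f = \sqrt{9 + 1234} = \sqrt{1243} \approx 35.256$)
$f - -2640 = \sqrt{1243} - -2640 = \sqrt{1243} + 2640 = 2640 + \sqrt{1243}$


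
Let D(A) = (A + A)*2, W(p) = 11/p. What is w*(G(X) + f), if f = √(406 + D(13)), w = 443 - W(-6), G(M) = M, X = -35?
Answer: -93415/6 + 2669*√458/6 ≈ -6049.3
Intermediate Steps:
D(A) = 4*A (D(A) = (2*A)*2 = 4*A)
w = 2669/6 (w = 443 - 11/(-6) = 443 - 11*(-1)/6 = 443 - 1*(-11/6) = 443 + 11/6 = 2669/6 ≈ 444.83)
f = √458 (f = √(406 + 4*13) = √(406 + 52) = √458 ≈ 21.401)
w*(G(X) + f) = 2669*(-35 + √458)/6 = -93415/6 + 2669*√458/6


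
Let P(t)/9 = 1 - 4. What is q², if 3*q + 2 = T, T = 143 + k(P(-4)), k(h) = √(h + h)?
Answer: 2203 + 94*I*√6 ≈ 2203.0 + 230.25*I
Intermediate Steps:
P(t) = -27 (P(t) = 9*(1 - 4) = 9*(-3) = -27)
k(h) = √2*√h (k(h) = √(2*h) = √2*√h)
T = 143 + 3*I*√6 (T = 143 + √2*√(-27) = 143 + √2*(3*I*√3) = 143 + 3*I*√6 ≈ 143.0 + 7.3485*I)
q = 47 + I*√6 (q = -⅔ + (143 + 3*I*√6)/3 = -⅔ + (143/3 + I*√6) = 47 + I*√6 ≈ 47.0 + 2.4495*I)
q² = (47 + I*√6)²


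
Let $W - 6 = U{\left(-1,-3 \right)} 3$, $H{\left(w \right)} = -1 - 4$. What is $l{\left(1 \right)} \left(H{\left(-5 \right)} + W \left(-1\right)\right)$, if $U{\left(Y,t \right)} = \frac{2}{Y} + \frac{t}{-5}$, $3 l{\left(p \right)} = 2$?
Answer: $- \frac{68}{15} \approx -4.5333$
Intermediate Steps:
$l{\left(p \right)} = \frac{2}{3}$ ($l{\left(p \right)} = \frac{1}{3} \cdot 2 = \frac{2}{3}$)
$U{\left(Y,t \right)} = \frac{2}{Y} - \frac{t}{5}$ ($U{\left(Y,t \right)} = \frac{2}{Y} + t \left(- \frac{1}{5}\right) = \frac{2}{Y} - \frac{t}{5}$)
$H{\left(w \right)} = -5$ ($H{\left(w \right)} = -1 - 4 = -5$)
$W = \frac{9}{5}$ ($W = 6 + \left(\frac{2}{-1} - - \frac{3}{5}\right) 3 = 6 + \left(2 \left(-1\right) + \frac{3}{5}\right) 3 = 6 + \left(-2 + \frac{3}{5}\right) 3 = 6 - \frac{21}{5} = \frac{9}{5} \approx 1.8$)
$l{\left(1 \right)} \left(H{\left(-5 \right)} + W \left(-1\right)\right) = \frac{2 \left(-5 + \frac{9}{5} \left(-1\right)\right)}{3} = \frac{2 \left(-5 - \frac{9}{5}\right)}{3} = \frac{2}{3} \left(- \frac{34}{5}\right) = - \frac{68}{15}$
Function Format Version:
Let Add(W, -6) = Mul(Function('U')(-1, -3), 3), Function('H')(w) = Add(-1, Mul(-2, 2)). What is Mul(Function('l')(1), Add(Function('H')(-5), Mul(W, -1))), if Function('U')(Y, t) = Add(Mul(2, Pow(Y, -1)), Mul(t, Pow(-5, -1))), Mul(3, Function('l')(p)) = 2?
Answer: Rational(-68, 15) ≈ -4.5333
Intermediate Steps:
Function('l')(p) = Rational(2, 3) (Function('l')(p) = Mul(Rational(1, 3), 2) = Rational(2, 3))
Function('U')(Y, t) = Add(Mul(2, Pow(Y, -1)), Mul(Rational(-1, 5), t)) (Function('U')(Y, t) = Add(Mul(2, Pow(Y, -1)), Mul(t, Rational(-1, 5))) = Add(Mul(2, Pow(Y, -1)), Mul(Rational(-1, 5), t)))
Function('H')(w) = -5 (Function('H')(w) = Add(-1, -4) = -5)
W = Rational(9, 5) (W = Add(6, Mul(Add(Mul(2, Pow(-1, -1)), Mul(Rational(-1, 5), -3)), 3)) = Add(6, Mul(Add(Mul(2, -1), Rational(3, 5)), 3)) = Add(6, Mul(Add(-2, Rational(3, 5)), 3)) = Add(6, Mul(Rational(-7, 5), 3)) = Add(6, Rational(-21, 5)) = Rational(9, 5) ≈ 1.8000)
Mul(Function('l')(1), Add(Function('H')(-5), Mul(W, -1))) = Mul(Rational(2, 3), Add(-5, Mul(Rational(9, 5), -1))) = Mul(Rational(2, 3), Add(-5, Rational(-9, 5))) = Mul(Rational(2, 3), Rational(-34, 5)) = Rational(-68, 15)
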